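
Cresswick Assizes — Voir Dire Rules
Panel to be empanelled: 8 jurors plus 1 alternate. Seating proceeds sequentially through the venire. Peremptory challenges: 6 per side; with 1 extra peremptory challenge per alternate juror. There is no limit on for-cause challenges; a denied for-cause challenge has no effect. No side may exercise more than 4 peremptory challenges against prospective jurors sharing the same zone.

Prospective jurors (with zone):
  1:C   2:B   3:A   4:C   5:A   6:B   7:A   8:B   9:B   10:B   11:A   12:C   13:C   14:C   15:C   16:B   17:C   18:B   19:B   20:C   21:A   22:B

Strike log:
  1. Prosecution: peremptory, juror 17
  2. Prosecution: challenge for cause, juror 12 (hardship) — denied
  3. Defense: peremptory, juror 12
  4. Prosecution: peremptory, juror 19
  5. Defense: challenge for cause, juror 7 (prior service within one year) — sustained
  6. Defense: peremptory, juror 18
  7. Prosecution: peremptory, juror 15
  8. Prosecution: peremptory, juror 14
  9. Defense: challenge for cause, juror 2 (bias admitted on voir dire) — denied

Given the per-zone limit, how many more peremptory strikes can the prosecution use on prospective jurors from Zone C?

Prosecution peremptories so far: #17, #19, #15, #14 — 4 of 7 used, 3 left overall.
Against Zone C: #17, #15, #14 — 3 used; per-zone cap 4 leaves 1.
Binding limit: min(3, 1) = 1.

1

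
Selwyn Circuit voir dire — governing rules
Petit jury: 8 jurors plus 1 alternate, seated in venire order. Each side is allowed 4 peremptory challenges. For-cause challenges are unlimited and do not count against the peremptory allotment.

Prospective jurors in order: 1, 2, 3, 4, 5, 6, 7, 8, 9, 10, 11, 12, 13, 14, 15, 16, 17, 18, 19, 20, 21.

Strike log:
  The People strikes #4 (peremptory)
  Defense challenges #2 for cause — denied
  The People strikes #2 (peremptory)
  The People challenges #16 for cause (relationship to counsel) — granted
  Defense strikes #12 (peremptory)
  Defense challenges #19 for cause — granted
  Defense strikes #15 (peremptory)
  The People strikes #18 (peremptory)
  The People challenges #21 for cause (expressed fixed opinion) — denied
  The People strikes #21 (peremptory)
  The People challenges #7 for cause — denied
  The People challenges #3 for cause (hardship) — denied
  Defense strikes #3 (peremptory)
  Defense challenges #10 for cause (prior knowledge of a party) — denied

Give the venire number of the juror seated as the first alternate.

13

Removed: #2, #3, #4, #12, #15, #16, #18, #19, #21. (#7, #10 stay — for-cause denied.)
Seating in order: seats 1–8 → #1, #5, #6, #7, #8, #9, #10, #11; alternates → #13.
So alternate 1 is #13.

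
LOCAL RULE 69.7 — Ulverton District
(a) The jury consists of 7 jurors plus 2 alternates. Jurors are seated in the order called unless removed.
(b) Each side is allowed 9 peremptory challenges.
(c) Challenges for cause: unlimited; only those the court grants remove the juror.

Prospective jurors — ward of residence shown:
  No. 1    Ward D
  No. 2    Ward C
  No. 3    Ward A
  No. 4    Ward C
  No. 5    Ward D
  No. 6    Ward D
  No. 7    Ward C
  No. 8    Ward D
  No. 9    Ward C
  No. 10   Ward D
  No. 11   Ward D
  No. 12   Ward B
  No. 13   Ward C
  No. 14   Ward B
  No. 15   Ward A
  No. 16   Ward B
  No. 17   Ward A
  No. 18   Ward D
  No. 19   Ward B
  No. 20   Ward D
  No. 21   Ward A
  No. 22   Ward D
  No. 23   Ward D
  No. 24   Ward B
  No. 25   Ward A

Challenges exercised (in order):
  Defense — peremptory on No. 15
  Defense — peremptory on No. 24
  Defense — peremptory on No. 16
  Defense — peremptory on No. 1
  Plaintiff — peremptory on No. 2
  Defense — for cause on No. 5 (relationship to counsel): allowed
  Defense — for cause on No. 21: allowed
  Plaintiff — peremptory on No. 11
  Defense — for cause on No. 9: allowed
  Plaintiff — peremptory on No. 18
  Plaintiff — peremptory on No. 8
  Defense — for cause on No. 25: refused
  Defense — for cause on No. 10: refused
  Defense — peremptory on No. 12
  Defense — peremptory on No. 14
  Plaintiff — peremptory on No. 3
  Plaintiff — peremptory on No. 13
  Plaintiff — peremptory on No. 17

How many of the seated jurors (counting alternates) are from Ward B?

Removed: #1, #2, #3, #5, #8, #9, #11, #12, #13, #14, #15, #16, #17, #18, #21, #24.
Seated (9 incl. alternates): #4, #6, #7, #10, #19, #20, #22, #23, #25.
Of those, in Ward B: #19 → 1.

1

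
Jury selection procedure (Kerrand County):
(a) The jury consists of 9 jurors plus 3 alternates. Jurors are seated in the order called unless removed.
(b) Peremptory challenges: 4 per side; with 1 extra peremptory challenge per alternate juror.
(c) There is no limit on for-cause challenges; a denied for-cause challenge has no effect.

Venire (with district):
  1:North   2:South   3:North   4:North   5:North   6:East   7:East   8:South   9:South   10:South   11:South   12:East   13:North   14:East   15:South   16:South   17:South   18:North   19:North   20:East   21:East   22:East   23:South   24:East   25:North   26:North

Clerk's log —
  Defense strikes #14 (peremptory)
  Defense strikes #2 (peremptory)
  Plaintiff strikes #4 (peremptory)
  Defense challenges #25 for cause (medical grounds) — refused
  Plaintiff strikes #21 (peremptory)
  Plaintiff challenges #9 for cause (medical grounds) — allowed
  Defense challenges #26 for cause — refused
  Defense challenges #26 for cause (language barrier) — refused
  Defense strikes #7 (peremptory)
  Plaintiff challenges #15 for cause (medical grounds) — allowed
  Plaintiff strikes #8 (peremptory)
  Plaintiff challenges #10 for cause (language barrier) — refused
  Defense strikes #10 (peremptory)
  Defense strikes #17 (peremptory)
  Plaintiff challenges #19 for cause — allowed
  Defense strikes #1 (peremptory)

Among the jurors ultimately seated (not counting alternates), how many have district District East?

Removed: #1, #2, #4, #7, #8, #9, #10, #14, #15, #17, #19, #21.
Seated jurors 1–9: #3, #5, #6, #11, #12, #13, #16, #18, #20 (alternates #22, #23, #24 not counted).
Of those, in District East: #6, #12, #20 → 3.

3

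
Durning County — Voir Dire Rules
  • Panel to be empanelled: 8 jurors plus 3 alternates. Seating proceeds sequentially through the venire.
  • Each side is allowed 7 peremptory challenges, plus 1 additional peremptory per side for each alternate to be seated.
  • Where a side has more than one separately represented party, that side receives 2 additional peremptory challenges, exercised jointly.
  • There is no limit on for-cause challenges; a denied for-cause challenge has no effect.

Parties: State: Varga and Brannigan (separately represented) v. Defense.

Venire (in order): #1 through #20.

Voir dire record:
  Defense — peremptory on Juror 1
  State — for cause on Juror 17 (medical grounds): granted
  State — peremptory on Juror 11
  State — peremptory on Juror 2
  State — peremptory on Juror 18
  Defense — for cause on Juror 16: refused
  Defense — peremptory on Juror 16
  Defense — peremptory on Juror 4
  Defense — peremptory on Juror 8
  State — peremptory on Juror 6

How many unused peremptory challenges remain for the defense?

6

Defense allotment: 7 base + 1 × 3 alternates = 10.
Defense peremptories used: #1, #16, #4, #8 — 4 (the for-cause on #16 doesn't count).
Remaining: 10 − 4 = 6.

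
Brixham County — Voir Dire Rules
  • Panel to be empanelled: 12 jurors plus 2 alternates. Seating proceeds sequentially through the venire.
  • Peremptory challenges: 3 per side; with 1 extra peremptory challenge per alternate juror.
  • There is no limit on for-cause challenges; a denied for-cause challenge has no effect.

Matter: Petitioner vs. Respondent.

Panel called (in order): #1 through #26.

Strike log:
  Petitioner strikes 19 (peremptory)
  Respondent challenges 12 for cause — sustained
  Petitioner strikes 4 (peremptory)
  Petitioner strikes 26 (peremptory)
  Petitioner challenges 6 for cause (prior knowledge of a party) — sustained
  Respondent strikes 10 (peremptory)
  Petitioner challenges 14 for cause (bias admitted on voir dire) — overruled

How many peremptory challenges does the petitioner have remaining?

Petitioner allotment: 3 base + 1 × 2 alternates = 5.
Petitioner peremptories used: #19, #4, #26 — 3 (for-cause on #6, #14 don't count).
Remaining: 5 − 3 = 2.

2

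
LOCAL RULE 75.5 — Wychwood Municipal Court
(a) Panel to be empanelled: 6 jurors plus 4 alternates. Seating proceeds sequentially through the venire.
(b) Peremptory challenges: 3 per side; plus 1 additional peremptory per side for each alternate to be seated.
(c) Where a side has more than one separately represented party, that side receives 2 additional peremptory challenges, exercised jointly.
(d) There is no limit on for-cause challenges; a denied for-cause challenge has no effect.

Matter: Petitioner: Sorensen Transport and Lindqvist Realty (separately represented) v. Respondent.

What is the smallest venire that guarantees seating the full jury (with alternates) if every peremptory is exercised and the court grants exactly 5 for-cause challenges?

Seats to fill: 6 + 4 alternates = 10.
Peremptories — Petitioner: 3 + 1×4 + 2 = 9; Respondent: 3 + 1×4 = 7; total 16.
For-cause removals: 5.
Minimum venire: 10 + 16 + 5 = 31.

31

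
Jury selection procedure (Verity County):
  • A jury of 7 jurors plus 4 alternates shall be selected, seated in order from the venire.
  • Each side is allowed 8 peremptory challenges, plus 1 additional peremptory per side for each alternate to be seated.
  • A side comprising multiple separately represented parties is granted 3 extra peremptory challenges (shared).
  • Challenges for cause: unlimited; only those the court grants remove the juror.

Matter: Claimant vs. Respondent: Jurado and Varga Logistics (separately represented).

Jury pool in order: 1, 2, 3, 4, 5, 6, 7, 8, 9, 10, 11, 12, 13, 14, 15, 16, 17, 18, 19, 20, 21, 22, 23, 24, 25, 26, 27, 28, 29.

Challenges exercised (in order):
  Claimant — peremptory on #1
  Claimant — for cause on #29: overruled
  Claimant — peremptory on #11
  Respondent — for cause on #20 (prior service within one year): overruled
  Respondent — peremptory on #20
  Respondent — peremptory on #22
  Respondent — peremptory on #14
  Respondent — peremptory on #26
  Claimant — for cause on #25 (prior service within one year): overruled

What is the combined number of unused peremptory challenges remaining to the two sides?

Claimant allotment: 8 base + 1 × 4 alternates = 12. Respondent allotment: 8 base + 1 × 4 alternates + 3 multi-party = 15.
Claimant peremptories used: #1, #11 — 2 (for-cause on #29, #25 don't count).
Respondent peremptories used: #20, #22, #14, #26 — 4 (the for-cause on #20 doesn't count).
Remaining: (12 − 2) + (15 − 4) = 21.

21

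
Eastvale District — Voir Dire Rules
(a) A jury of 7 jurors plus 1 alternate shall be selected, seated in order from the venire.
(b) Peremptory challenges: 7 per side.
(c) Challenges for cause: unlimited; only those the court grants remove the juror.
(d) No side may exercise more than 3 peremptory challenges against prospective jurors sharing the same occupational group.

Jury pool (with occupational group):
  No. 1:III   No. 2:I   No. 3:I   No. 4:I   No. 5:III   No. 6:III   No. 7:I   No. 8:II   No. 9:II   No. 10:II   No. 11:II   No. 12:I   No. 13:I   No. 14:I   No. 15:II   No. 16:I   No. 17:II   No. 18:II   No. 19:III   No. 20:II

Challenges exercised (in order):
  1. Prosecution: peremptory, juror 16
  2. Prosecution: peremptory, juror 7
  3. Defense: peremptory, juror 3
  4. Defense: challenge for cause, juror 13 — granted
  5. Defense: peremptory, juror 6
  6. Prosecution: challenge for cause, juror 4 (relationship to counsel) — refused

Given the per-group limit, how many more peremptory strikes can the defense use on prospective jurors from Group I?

2

Defense peremptories so far: #3, #6 — 2 of 7 used, 5 left overall.
Against Group I: #3 — 1 used; per-group cap 3 leaves 2.
Binding limit: min(5, 2) = 2.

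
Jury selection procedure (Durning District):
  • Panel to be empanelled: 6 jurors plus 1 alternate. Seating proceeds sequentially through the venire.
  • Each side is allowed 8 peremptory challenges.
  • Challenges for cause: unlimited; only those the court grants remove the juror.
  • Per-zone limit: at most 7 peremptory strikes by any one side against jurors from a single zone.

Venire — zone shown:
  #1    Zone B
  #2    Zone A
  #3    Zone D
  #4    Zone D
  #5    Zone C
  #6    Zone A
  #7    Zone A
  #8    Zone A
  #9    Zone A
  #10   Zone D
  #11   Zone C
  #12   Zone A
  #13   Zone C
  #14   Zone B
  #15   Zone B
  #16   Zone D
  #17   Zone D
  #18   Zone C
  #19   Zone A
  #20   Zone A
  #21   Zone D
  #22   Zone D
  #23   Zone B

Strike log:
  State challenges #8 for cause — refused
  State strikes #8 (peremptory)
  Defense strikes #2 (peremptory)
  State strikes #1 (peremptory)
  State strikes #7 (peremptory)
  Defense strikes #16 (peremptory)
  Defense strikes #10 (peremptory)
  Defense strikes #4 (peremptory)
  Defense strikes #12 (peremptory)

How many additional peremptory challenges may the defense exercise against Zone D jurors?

3

Defense peremptories so far: #2, #16, #10, #4, #12 — 5 of 8 used, 3 left overall.
Against Zone D: #16, #10, #4 — 3 used; per-zone cap 7 leaves 4.
Binding limit: min(3, 4) = 3.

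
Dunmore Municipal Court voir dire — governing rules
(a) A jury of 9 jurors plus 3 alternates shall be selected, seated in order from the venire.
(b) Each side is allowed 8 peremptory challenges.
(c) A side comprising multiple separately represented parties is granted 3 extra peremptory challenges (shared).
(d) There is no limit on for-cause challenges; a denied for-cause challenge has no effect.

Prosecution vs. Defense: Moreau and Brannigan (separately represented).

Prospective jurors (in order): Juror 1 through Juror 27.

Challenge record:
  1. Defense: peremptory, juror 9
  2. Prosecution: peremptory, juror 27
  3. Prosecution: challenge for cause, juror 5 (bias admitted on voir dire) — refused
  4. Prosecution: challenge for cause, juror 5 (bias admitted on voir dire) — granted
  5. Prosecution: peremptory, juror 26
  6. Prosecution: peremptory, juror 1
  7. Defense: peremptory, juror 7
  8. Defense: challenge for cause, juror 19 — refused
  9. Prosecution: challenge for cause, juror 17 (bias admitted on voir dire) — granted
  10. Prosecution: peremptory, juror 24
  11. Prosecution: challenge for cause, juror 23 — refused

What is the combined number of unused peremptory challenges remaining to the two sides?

Prosecution allotment: 8. Defense allotment: 8 base + 3 multi-party = 11.
Prosecution peremptories used: #27, #26, #1, #24 — 4 (for-cause on #5, #5, #17, #23 don't count).
Defense peremptories used: #9, #7 — 2 (the for-cause on #19 doesn't count).
Remaining: (8 − 4) + (11 − 2) = 13.

13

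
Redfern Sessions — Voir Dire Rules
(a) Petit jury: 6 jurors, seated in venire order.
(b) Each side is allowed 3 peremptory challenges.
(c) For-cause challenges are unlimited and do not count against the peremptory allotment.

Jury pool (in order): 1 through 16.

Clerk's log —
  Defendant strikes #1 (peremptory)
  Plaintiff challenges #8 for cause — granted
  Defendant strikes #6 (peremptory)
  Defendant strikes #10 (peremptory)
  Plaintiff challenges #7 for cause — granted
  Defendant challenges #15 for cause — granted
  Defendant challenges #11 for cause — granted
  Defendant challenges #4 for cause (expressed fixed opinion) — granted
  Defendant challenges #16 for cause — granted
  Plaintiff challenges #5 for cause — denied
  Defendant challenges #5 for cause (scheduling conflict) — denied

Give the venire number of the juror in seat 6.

Removed: #1, #4, #6, #7, #8, #10, #11, #15, #16. (#5 stays — for-cause denied.)
Seating in order: seats 1–6 → #2, #3, #5, #9, #12, #13.
So seat 6 is #13.

13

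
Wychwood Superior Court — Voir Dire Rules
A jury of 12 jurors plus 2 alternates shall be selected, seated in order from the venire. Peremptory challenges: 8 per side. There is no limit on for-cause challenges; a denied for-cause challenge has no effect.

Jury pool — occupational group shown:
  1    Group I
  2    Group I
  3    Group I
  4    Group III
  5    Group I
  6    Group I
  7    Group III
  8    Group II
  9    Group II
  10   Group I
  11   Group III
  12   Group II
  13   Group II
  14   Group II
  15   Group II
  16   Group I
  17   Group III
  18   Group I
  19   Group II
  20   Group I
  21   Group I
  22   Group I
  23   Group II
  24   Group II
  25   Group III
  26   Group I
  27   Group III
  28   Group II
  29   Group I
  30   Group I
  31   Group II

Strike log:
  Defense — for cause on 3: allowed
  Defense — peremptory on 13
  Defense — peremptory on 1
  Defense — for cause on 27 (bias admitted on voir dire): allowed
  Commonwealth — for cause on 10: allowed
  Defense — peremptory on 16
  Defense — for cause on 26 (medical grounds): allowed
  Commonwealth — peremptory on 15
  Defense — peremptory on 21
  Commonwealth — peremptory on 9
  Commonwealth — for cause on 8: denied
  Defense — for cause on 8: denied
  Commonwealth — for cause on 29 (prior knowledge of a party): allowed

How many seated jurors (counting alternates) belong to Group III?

4

Removed: #1, #3, #9, #10, #13, #15, #16, #21, #26, #27, #29.
Seated (14 incl. alternates): #2, #4, #5, #6, #7, #8, #11, #12, #14, #17, #18, #19, #20, #22.
Of those, in Group III: #4, #7, #11, #17 → 4.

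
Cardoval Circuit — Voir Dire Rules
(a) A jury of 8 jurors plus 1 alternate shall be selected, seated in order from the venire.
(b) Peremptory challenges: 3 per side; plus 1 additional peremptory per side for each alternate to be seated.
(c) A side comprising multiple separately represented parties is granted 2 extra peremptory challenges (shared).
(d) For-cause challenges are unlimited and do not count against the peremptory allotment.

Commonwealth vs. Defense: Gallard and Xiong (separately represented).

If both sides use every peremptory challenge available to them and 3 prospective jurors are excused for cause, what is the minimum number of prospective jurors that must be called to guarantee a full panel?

Seats to fill: 8 + 1 alternates = 9.
Peremptories — Commonwealth: 3 + 1×1 = 4; Defense: 3 + 1×1 + 2 = 6; total 10.
For-cause removals: 3.
Minimum venire: 9 + 10 + 3 = 22.

22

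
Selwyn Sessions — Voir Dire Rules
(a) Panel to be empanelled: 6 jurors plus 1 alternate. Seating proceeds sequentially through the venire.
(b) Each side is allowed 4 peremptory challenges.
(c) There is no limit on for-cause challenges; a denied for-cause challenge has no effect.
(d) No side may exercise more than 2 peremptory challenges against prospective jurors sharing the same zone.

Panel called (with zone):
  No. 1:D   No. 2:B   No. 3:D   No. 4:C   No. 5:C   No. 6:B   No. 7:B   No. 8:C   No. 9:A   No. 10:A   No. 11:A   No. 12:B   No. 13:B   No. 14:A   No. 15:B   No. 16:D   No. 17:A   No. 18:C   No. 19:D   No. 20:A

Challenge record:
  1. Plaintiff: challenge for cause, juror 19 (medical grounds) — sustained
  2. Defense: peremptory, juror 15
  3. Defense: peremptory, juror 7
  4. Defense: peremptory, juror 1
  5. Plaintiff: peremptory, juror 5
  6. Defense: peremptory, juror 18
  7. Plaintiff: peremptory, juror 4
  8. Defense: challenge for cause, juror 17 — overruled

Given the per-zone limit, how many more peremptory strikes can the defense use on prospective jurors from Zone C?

Defense peremptories so far: #15, #7, #1, #18 — 4 of 4 used, 0 left overall.
Against Zone C: #18 — 1 used; per-zone cap 2 leaves 1.
Binding limit: min(0, 1) = 0.

0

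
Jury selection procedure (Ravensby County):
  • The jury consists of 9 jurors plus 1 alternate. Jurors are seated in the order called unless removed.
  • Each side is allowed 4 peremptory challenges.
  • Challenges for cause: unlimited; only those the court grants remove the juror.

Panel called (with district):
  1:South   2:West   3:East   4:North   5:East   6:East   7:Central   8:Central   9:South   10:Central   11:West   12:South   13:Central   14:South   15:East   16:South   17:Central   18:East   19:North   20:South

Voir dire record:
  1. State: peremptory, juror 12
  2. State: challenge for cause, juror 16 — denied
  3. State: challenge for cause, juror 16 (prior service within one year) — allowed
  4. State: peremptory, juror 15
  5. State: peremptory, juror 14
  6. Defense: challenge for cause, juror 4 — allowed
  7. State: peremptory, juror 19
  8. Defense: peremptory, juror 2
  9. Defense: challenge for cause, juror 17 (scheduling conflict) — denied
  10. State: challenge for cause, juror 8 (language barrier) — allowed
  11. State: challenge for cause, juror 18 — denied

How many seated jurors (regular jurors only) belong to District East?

Removed: #2, #4, #8, #12, #14, #15, #16, #19.
Seated jurors 1–9: #1, #3, #5, #6, #7, #9, #10, #11, #13 (alternates #17 not counted).
Of those, in District East: #3, #5, #6 → 3.

3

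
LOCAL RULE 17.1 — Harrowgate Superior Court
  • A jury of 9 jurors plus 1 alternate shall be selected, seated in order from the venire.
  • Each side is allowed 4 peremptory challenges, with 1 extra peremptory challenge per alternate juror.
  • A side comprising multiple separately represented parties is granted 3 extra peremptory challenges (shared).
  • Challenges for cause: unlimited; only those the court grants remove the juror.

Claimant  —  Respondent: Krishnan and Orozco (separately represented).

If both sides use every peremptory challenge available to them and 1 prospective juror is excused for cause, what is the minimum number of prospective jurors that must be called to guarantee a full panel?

Seats to fill: 9 + 1 alternates = 10.
Peremptories — Claimant: 4 + 1×1 = 5; Respondent: 4 + 1×1 + 3 = 8; total 13.
For-cause removals: 1.
Minimum venire: 10 + 13 + 1 = 24.

24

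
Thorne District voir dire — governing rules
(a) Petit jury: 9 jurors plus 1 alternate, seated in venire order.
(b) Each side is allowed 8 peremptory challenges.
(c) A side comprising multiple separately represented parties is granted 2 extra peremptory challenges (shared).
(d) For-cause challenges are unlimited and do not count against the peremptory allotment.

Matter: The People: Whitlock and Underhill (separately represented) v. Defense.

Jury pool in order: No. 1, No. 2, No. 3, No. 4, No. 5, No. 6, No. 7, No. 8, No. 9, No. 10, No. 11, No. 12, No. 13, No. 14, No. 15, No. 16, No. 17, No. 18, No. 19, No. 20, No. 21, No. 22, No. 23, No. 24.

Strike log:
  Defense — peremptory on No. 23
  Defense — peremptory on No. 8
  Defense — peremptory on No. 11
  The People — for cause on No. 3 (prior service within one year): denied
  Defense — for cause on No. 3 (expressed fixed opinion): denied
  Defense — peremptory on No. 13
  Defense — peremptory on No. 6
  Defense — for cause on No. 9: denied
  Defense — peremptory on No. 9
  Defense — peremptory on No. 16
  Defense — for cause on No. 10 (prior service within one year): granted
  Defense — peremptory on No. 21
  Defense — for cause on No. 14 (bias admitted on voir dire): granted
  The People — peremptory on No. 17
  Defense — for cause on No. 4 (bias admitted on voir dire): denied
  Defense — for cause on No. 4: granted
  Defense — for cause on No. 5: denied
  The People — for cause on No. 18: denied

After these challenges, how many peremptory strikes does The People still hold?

9

The People allotment: 8 base + 2 multi-party = 10.
The People peremptories used: #17 — 1 (for-cause on #3, #18 don't count).
Remaining: 10 − 1 = 9.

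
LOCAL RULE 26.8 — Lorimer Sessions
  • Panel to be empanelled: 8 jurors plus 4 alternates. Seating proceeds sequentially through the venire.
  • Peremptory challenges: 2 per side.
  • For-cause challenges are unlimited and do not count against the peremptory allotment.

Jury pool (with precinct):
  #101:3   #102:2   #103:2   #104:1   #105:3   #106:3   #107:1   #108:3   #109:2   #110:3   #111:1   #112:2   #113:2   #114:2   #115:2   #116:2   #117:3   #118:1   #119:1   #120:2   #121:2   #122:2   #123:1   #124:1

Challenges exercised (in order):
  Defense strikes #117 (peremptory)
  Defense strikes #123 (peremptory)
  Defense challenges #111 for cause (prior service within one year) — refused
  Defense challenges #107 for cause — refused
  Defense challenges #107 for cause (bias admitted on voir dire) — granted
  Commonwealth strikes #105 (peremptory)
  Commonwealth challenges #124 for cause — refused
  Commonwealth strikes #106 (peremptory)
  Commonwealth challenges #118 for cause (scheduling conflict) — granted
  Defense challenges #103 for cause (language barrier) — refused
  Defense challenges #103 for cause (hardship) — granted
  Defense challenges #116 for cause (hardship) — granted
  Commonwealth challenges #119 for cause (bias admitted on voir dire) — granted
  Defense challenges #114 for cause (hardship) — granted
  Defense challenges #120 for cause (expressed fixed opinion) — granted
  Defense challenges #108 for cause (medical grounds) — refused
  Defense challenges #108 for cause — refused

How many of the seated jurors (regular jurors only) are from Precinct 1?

Removed: #103, #105, #106, #107, #114, #116, #117, #118, #119, #120, #123.
Seated jurors 1–8: #101, #102, #104, #108, #109, #110, #111, #112 (alternates #113, #115, #121, #122 not counted).
Of those, in Precinct 1: #104, #111 → 2.

2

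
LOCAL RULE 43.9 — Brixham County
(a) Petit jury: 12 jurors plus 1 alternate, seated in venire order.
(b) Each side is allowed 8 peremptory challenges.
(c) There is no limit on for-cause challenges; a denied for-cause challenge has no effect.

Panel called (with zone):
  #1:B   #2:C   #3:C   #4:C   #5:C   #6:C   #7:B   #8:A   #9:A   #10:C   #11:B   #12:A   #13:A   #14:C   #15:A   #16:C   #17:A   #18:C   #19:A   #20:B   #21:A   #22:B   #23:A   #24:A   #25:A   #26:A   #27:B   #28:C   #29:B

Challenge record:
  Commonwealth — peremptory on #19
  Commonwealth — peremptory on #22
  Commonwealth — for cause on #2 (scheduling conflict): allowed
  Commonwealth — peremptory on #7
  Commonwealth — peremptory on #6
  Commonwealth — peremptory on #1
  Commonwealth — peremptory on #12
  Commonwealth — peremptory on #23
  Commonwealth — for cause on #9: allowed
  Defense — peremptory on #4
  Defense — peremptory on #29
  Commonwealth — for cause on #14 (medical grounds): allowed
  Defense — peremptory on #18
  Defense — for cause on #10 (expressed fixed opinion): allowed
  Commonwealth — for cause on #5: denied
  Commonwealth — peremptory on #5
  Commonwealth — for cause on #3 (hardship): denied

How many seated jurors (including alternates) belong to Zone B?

Removed: #1, #2, #4, #5, #6, #7, #9, #10, #12, #14, #18, #19, #22, #23, #29.
Seated (13 incl. alternates): #3, #8, #11, #13, #15, #16, #17, #20, #21, #24, #25, #26, #27.
Of those, in Zone B: #11, #20, #27 → 3.

3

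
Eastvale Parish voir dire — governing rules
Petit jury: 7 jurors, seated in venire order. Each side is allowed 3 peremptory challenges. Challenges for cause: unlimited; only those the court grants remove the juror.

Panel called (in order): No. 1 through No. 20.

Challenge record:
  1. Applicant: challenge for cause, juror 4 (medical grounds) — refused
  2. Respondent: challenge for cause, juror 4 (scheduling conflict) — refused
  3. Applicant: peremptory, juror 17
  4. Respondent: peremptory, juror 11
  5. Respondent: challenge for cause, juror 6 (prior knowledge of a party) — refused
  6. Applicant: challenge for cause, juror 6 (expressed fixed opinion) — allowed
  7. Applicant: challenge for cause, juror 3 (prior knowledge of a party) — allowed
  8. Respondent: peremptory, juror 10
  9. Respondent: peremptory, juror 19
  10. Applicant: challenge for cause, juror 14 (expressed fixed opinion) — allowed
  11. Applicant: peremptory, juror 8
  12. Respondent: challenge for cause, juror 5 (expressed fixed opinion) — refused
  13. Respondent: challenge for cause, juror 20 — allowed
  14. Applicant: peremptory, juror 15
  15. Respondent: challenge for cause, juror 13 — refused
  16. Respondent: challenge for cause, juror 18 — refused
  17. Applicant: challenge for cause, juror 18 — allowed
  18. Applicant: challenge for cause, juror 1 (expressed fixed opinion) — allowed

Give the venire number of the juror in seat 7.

13

Removed: #1, #3, #6, #8, #10, #11, #14, #15, #17, #18, #19, #20. (#4, #5, #13 stay — for-cause denied.)
Seating in order: seats 1–7 → #2, #4, #5, #7, #9, #12, #13.
So seat 7 is #13.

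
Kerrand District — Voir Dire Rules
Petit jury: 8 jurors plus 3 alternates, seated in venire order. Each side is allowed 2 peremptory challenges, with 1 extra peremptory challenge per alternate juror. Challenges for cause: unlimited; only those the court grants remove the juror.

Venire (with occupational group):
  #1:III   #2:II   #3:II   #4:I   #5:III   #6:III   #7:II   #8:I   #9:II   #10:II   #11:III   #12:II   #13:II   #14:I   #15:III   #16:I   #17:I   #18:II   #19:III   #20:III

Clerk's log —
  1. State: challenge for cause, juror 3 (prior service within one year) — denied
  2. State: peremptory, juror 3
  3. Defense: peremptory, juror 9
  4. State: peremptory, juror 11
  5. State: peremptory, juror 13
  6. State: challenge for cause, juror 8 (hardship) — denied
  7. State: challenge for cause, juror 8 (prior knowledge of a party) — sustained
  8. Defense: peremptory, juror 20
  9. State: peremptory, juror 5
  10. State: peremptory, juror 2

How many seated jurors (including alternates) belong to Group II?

Removed: #2, #3, #5, #8, #9, #11, #13, #20.
Seated (11 incl. alternates): #1, #4, #6, #7, #10, #12, #14, #15, #16, #17, #18.
Of those, in Group II: #7, #10, #12, #18 → 4.

4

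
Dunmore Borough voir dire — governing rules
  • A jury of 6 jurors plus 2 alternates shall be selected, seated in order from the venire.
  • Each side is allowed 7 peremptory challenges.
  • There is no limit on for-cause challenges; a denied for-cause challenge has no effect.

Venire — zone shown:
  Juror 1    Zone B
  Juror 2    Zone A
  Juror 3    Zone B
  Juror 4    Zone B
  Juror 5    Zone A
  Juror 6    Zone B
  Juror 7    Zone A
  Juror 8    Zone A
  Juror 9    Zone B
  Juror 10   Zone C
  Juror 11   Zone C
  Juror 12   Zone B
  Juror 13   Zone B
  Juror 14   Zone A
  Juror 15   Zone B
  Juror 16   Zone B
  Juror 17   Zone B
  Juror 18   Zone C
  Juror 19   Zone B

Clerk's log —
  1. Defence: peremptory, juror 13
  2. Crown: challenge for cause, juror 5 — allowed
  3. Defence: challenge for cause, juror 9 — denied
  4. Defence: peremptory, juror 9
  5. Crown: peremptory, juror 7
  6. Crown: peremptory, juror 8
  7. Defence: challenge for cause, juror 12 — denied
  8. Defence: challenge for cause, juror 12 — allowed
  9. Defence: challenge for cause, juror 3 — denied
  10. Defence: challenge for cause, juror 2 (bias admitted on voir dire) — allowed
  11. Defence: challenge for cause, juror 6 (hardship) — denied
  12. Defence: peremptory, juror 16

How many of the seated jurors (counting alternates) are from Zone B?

Removed: #2, #5, #7, #8, #9, #12, #13, #16.
Seated (8 incl. alternates): #1, #3, #4, #6, #10, #11, #14, #15.
Of those, in Zone B: #1, #3, #4, #6, #15 → 5.

5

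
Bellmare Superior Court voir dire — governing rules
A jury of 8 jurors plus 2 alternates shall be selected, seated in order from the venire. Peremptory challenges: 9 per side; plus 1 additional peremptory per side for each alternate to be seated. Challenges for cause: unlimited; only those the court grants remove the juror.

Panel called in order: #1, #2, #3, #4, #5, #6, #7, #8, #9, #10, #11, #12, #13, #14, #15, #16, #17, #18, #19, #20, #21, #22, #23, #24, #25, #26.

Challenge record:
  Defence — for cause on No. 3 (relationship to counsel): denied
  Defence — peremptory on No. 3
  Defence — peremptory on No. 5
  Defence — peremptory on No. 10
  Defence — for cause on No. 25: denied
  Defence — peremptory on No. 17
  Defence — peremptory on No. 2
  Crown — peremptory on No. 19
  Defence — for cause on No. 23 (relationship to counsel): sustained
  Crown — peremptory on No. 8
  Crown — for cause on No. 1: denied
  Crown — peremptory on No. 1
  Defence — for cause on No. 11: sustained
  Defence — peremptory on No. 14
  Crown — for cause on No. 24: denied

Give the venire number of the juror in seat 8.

16

Removed: #1, #2, #3, #5, #8, #10, #11, #14, #17, #19, #23. (#24, #25 stay — for-cause denied.)
Seating in order: seats 1–8 → #4, #6, #7, #9, #12, #13, #15, #16; alternates → #18, #20.
So seat 8 is #16.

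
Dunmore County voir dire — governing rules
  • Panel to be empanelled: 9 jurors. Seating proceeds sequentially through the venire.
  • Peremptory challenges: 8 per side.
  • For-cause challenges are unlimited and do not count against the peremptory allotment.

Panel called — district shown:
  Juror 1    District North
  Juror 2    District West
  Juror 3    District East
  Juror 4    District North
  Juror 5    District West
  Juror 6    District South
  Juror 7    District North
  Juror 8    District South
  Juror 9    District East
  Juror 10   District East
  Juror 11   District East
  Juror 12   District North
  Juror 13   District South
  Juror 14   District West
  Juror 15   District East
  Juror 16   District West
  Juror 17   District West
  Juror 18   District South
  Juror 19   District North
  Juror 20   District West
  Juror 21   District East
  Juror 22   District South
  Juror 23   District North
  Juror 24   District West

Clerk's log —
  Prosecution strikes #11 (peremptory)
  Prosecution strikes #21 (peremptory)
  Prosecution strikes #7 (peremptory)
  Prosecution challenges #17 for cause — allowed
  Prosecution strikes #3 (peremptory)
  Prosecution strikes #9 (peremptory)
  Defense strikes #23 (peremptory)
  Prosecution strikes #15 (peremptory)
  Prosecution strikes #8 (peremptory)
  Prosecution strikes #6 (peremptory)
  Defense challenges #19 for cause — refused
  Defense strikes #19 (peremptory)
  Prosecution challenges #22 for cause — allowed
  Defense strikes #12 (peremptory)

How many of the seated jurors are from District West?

4

Removed: #3, #6, #7, #8, #9, #11, #12, #15, #17, #19, #21, #22, #23.
Seated jurors 1–9: #1, #2, #4, #5, #10, #13, #14, #16, #18.
Of those, in District West: #2, #5, #14, #16 → 4.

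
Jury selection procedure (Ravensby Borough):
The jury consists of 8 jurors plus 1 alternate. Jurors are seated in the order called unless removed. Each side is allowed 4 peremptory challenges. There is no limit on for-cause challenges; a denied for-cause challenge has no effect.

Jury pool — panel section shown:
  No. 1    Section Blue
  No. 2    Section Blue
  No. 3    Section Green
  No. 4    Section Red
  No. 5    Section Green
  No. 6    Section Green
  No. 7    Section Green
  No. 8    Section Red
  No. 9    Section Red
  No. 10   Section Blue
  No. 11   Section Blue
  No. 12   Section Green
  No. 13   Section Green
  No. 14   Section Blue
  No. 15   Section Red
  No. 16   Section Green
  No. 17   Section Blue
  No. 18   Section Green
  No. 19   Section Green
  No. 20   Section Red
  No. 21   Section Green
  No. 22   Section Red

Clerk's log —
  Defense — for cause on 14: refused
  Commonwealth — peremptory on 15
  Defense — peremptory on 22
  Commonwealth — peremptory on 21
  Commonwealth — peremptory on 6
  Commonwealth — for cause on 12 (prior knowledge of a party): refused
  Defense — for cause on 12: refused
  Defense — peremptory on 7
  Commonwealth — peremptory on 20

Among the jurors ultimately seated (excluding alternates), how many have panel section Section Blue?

3

Removed: #6, #7, #15, #20, #21, #22.
Seated jurors 1–8: #1, #2, #3, #4, #5, #8, #9, #10 (alternates #11 not counted).
Of those, in Section Blue: #1, #2, #10 → 3.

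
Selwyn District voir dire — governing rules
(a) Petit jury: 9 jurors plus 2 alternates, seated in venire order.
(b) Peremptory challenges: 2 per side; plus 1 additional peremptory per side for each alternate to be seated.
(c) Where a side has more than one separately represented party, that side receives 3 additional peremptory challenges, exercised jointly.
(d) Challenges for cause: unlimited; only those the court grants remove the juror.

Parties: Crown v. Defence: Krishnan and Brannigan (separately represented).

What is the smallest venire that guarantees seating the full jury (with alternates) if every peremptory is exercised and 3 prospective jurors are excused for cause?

25

Seats to fill: 9 + 2 alternates = 11.
Peremptories — Crown: 2 + 1×2 = 4; Defence: 2 + 1×2 + 3 = 7; total 11.
For-cause removals: 3.
Minimum venire: 11 + 11 + 3 = 25.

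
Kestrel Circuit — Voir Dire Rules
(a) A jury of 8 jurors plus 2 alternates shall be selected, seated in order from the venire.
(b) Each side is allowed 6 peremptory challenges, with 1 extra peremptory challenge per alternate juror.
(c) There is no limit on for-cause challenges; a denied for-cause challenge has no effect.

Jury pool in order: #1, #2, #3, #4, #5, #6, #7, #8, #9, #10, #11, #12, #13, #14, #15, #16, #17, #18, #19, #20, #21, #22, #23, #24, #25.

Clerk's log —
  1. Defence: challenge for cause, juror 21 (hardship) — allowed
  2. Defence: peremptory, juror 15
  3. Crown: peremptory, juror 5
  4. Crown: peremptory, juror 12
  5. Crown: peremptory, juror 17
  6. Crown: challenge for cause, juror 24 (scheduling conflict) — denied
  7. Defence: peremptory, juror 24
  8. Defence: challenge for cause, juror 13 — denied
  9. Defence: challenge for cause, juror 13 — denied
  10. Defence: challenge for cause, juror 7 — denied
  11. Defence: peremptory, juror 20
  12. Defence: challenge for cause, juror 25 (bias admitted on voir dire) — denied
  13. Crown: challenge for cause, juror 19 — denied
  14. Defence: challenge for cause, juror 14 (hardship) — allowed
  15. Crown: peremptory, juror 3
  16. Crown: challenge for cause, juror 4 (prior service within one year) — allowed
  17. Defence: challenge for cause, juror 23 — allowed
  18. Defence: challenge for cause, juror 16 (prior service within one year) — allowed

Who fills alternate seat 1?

Removed: #3, #4, #5, #12, #14, #15, #16, #17, #20, #21, #23, #24. (#7, #13, #19, #25 stay — for-cause denied.)
Seating in order: seats 1–8 → #1, #2, #6, #7, #8, #9, #10, #11; alternates → #13, #18.
So alternate 1 is #13.

13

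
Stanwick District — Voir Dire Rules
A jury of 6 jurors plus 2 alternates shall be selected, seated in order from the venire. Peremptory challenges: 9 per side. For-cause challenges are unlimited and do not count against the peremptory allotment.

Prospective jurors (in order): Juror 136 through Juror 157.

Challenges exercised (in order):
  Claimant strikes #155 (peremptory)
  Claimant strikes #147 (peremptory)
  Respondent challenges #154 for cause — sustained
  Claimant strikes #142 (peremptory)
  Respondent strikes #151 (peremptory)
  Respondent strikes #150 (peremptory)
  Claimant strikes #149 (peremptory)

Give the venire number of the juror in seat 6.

141

Removed: #142, #147, #149, #150, #151, #154, #155.
Seating in order: seats 1–6 → #136, #137, #138, #139, #140, #141; alternates → #143, #144.
So seat 6 is #141.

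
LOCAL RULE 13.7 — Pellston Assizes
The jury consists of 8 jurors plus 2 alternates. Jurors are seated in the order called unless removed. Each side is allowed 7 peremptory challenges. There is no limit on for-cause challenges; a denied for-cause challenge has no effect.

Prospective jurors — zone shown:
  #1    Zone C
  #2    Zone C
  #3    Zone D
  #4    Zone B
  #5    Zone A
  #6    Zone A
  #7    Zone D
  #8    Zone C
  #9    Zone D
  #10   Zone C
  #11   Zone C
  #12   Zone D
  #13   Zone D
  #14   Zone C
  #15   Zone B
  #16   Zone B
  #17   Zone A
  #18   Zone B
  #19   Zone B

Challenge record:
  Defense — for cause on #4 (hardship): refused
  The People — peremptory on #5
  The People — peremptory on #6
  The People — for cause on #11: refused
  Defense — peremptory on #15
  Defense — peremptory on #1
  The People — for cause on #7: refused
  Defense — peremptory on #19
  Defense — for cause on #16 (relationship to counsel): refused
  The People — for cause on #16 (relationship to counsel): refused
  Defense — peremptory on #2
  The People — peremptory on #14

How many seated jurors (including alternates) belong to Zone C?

Removed: #1, #2, #5, #6, #14, #15, #19.
Seated (10 incl. alternates): #3, #4, #7, #8, #9, #10, #11, #12, #13, #16.
Of those, in Zone C: #8, #10, #11 → 3.

3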